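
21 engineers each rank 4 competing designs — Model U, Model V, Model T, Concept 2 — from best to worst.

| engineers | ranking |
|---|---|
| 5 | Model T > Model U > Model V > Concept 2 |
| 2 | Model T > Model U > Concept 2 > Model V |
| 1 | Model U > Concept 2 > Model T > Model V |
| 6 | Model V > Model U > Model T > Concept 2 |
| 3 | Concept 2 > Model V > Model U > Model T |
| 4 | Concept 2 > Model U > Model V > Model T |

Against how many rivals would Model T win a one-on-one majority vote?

Model T against each rival (21 engineers):
Model T vs Model U: Model T is ranked higher on 5+2 = 7 ballots, Model U on 14. Model U wins 14–7.
Model T vs Model V: 8 to 13, Model V.
Model T vs Concept 2: Model T preferred on 5+2+6 = 13 ballots; Model T wins 13–8.
Model T beats Concept 2; loses to Model U, Model V — 1 pairwise win.

1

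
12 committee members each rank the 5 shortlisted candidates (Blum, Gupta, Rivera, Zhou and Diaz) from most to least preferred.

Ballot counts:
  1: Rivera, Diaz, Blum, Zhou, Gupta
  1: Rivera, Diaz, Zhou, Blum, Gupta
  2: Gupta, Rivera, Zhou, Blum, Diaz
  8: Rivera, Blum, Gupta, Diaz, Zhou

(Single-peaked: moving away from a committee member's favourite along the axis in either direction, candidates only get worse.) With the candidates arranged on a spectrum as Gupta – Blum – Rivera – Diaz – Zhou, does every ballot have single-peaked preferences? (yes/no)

no

Axis positions: Gupta=1, Blum=2, Rivera=3, Diaz=4, Zhou=5.
Faction 1 (peak Rivera at position 3): ranking walks positions 3-4-2-5-1, expanding outward from the peak — single-peaked.
Faction 2 (peak Rivera at position 3): ranking walks positions 3-4-5-2-1, expanding outward from the peak — single-peaked.
Faction 3: ranking walks positions 1-3-5-2-4; Rivera is ranked above Blum even though Blum lies between Rivera and the peak Gupta on the axis — preferences dip and rise again. Not single-peaked.
Faction 4 (peak Rivera at position 3): ranking walks positions 3-2-1-4-5, expanding outward from the peak — single-peaked.
Faction 3 violates single-peakedness, so the profile is not single-peaked on this axis.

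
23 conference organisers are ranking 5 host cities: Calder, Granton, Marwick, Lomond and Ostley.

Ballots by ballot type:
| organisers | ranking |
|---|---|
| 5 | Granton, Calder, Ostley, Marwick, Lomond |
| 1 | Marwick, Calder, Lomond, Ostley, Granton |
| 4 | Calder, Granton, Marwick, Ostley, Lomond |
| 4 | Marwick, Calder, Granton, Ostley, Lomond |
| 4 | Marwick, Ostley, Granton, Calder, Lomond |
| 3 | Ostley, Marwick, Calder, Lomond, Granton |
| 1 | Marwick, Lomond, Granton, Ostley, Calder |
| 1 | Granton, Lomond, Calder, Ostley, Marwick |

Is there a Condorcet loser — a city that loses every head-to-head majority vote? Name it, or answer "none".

Pairwise majorities:
Calder vs Granton: 12 to 11, Calder.
Calder–Marwick: Marwick 13–10.
Calder vs Lomond: Calder preferred on 5+1+4+4+4+3 = 21 ballots; Calder wins 21–2.
Calder vs Ostley: Calder wins 15–8.
Granton vs Marwick: Granton preferred on 5+4+1 = 10 ballots; Marwick wins 13–10.
Granton–Lomond: Granton 18–5.
Granton vs Ostley: Granton wins 15–8.
Marwick vs Lomond: Marwick preferred on 22 ballots; Marwick wins 22–1.
Marwick vs Ostley: Marwick is ranked higher on 1+4+4+4+1 = 14 ballots, Ostley on 9. Marwick wins 14–9.
Lomond vs Ostley: 3 to 20, Ostley.
Only Lomond has no wins; Lomond is the Condorcet loser.

Lomond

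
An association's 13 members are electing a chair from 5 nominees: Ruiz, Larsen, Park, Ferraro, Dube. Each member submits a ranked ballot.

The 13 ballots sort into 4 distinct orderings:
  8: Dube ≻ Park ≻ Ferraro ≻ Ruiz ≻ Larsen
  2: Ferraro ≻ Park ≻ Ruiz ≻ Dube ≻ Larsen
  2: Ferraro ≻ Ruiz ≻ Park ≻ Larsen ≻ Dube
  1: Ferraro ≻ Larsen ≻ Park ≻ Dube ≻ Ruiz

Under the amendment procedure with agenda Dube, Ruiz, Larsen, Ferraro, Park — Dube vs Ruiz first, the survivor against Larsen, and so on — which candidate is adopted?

Dube

Round 1: Dube vs Ruiz — 9–4, Dube advances.
Round 2: Dube vs Larsen — 10–3, Dube advances.
Round 3: Dube vs Ferraro — 8–5, Dube advances.
Round 4: Dube vs Park — 8–5, Dube advances.
The agenda winner is Dube.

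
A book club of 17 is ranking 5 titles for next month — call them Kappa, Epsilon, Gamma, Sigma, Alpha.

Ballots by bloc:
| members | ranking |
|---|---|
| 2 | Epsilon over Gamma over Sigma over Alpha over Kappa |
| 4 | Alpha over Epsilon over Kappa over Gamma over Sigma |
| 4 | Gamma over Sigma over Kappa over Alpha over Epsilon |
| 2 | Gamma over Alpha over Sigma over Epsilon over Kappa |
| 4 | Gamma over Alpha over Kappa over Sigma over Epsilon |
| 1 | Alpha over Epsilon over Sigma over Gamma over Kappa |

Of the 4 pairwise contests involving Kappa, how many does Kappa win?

Kappa against each rival (17 members):
Kappa vs Epsilon: Epsilon, 9–8.
Kappa vs Gamma: Kappa preferred on 4 ballots; Gamma wins 13–4.
Kappa vs Sigma: 4+4 = 8 for Kappa, 9 for Sigma — Sigma by 9–8.
Kappa–Alpha: Alpha 13–4.
Kappa beats no one; loses to Epsilon, Gamma, Sigma, Alpha — 0 pairwise wins.

0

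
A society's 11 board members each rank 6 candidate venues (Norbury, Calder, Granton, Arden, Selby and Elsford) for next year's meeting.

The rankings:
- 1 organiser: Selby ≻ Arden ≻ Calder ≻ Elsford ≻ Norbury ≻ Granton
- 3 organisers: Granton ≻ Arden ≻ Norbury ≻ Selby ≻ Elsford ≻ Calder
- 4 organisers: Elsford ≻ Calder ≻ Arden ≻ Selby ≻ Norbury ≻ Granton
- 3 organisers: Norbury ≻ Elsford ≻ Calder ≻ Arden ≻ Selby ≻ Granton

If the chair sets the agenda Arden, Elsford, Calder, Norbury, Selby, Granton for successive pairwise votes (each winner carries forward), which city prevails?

Norbury

Round 1: Arden vs Elsford — 4–7, Elsford advances.
Round 2: Elsford vs Calder — 10–1, Elsford advances.
Round 3: Elsford vs Norbury — 5–6, Norbury advances.
Round 4: Norbury vs Selby — 6–5, Norbury advances.
Round 5: Norbury vs Granton — 8–3, Norbury advances.
The agenda winner is Norbury.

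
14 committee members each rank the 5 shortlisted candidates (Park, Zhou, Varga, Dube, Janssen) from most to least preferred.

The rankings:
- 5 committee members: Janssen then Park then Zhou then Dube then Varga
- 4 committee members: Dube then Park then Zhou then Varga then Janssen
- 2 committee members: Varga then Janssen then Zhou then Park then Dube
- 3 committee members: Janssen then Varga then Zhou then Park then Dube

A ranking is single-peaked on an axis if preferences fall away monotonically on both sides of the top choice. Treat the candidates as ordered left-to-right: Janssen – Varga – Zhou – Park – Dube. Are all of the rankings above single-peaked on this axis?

no

Axis positions: Janssen=1, Varga=2, Zhou=3, Park=4, Dube=5.
Bloc 1: ranking walks positions 1-4-3-5-2; Park is ranked above Varga even though Varga lies between Park and the peak Janssen on the axis — preferences dip and rise again. Not single-peaked.
Bloc 2 (peak Dube at position 5): ranking walks positions 5-4-3-2-1, expanding outward from the peak — single-peaked.
Bloc 3 (peak Varga at position 2): ranking walks positions 2-1-3-4-5, expanding outward from the peak — single-peaked.
Bloc 4 (peak Janssen at position 1): ranking walks positions 1-2-3-4-5, expanding outward from the peak — single-peaked.
Bloc 1 violates single-peakedness, so the profile is not single-peaked on this axis.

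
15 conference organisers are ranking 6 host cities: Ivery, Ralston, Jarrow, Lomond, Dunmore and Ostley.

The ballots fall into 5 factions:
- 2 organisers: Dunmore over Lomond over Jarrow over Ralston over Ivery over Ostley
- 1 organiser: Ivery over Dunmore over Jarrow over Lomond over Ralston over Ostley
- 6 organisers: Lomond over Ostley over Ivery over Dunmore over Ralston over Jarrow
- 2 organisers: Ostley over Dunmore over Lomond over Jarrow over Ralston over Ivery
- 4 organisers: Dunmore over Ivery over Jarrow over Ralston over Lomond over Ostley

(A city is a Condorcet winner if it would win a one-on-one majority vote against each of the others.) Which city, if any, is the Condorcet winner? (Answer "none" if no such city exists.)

Check each pair by majority over 15 ballots:
Ivery vs Ralston: Ivery wins 11–4.
Ivery vs Jarrow: 11 to 4, Ivery.
Ivery vs Lomond: Lomond wins 10–5.
Ivery vs Dunmore: Ivery is ranked higher on 1+6 = 7 ballots, Dunmore on 8. Dunmore wins 8–7.
Ivery–Ostley: Ostley 8–7.
Ralston vs Jarrow: Ralston is ranked higher on 6 ballots, Jarrow on 9. Jarrow wins 9–6.
Ralston vs Lomond: Lomond, 11–4.
Ralston vs Dunmore: Dunmore wins 15–0.
Ralston–Ostley: Ostley 8–7.
Jarrow vs Lomond: 1+4 = 5 for Jarrow, 10 for Lomond — Lomond by 10–5.
Jarrow vs Dunmore: Dunmore wins 15–0.
Jarrow vs Ostley: 7 to 8, Ostley.
Lomond vs Dunmore: Dunmore wins 9–6.
Lomond vs Ostley: Lomond wins 13–2.
Dunmore–Ostley: Ostley 8–7.
Every city loses at least once (Ivery loses to Lomond; Ralston loses to Ivery; Jarrow loses to Ivery; Lomond loses to Dunmore; Dunmore loses to Ostley; Ostley loses to Lomond). The majority relation contains the cycle Lomond beats Ostley beats Dunmore beats Lomond, so there is no Condorcet winner.

none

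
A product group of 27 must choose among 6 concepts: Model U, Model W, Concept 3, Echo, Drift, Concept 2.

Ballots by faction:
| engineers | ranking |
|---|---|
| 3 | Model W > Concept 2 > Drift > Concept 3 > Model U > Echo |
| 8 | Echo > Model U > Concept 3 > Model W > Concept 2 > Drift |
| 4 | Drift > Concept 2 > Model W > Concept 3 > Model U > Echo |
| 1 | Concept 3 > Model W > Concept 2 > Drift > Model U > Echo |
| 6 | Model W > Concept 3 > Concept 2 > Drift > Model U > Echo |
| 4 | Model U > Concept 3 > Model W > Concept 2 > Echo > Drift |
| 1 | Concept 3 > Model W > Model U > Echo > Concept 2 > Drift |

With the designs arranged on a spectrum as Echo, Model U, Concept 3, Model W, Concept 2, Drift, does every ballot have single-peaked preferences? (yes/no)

yes

Axis positions: Echo=1, Model U=2, Concept 3=3, Model W=4, Concept 2=5, Drift=6.
Faction 1 (peak Model W at position 4): ranking walks positions 4-5-6-3-2-1, expanding outward from the peak — single-peaked.
Faction 2 (peak Echo at position 1): ranking walks positions 1-2-3-4-5-6, expanding outward from the peak — single-peaked.
Faction 3 (peak Drift at position 6): ranking walks positions 6-5-4-3-2-1, expanding outward from the peak — single-peaked.
Faction 4 (peak Concept 3 at position 3): ranking walks positions 3-4-5-6-2-1, expanding outward from the peak — single-peaked.
Faction 5 (peak Model W at position 4): ranking walks positions 4-3-5-6-2-1, expanding outward from the peak — single-peaked.
Faction 6 (peak Model U at position 2): ranking walks positions 2-3-4-5-1-6, expanding outward from the peak — single-peaked.
Faction 7 (peak Concept 3 at position 3): ranking walks positions 3-4-2-1-5-6, expanding outward from the peak — single-peaked.
Every ranking is single-peaked on this axis.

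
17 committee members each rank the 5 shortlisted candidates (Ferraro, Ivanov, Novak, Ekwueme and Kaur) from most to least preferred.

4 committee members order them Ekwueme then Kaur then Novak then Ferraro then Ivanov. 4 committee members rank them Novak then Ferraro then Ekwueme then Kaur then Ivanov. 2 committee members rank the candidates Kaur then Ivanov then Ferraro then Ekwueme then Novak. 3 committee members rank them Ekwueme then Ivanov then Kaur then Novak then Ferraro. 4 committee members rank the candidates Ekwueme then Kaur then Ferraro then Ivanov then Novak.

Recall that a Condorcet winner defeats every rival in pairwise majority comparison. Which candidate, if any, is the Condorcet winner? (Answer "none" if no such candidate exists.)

Ekwueme

Check each pair by majority over 17 ballots:
Ferraro vs Ivanov: Ferraro, 12–5.
Ferraro–Novak: Novak 11–6.
Ferraro–Ekwueme: Ekwueme 11–6.
Ferraro vs Kaur: Kaur, 13–4.
Ivanov vs Novak: Ivanov, 9–8.
Ivanov vs Ekwueme: Ekwueme wins 15–2.
Ivanov vs Kaur: Kaur wins 14–3.
Novak vs Ekwueme: Ekwueme wins 13–4.
Novak vs Kaur: Kaur, 13–4.
Ekwueme vs Kaur: Ekwueme, 15–2.
Ekwueme wins every pairwise contest, so Ekwueme is the Condorcet winner.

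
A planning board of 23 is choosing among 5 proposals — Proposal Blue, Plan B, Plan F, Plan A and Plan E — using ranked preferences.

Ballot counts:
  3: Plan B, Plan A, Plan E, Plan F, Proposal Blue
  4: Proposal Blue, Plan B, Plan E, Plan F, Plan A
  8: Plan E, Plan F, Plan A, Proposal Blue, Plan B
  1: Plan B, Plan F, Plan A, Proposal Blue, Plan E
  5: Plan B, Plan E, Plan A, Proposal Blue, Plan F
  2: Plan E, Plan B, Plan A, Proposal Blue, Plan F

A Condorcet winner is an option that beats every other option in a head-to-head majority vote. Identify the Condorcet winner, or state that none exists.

Pairwise majorities:
Proposal Blue–Plan B: Proposal Blue 12–11.
Proposal Blue vs Plan F: Plan F, 12–11.
Proposal Blue–Plan A: Plan A 19–4.
Proposal Blue vs Plan E: Plan E wins 18–5.
Plan B vs Plan F: Plan B wins 15–8.
Plan B vs Plan A: Plan B wins 15–8.
Plan B vs Plan E: Plan B wins 13–10.
Plan F vs Plan A: Plan F wins 13–10.
Plan F vs Plan E: Plan E wins 22–1.
Plan A vs Plan E: Plan E, 19–4.
Every option loses at least once (Proposal Blue loses to Plan F; Plan B loses to Proposal Blue; Plan F loses to Plan B; Plan A loses to Plan B; Plan E loses to Plan B). The majority relation contains the cycle Proposal Blue beats Plan B beats Plan F beats Proposal Blue, so there is no Condorcet winner.

none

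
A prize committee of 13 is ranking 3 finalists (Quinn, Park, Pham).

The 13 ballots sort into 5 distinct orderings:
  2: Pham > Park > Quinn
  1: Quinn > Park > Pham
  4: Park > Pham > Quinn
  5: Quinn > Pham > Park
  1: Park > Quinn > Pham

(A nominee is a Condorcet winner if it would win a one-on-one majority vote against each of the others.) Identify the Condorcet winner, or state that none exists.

Head-to-head results (13 jurors):
Quinn vs Park: Quinn preferred on 1+5 = 6 ballots; Park wins 7–6.
Quinn vs Pham: Quinn is ranked higher on 1+5+1 = 7 ballots, Pham on 6. Quinn wins 7–6.
Park vs Pham: 1+4+1 = 6 for Park, 7 for Pham — Pham by 7–6.
Every nominee loses at least once (Quinn loses to Park; Park loses to Pham; Pham loses to Quinn). The majority relation contains the cycle Quinn > Pham > Park > Quinn, so there is no Condorcet winner.

none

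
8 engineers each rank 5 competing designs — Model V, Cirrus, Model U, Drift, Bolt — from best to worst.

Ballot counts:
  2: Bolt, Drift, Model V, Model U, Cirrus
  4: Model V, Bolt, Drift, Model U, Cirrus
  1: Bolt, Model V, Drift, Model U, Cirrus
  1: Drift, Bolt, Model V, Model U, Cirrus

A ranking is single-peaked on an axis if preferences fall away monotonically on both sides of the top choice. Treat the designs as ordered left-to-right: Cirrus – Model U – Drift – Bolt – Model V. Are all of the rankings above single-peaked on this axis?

yes

Axis positions: Cirrus=1, Model U=2, Drift=3, Bolt=4, Model V=5.
Bloc 1 (peak Bolt at position 4): ranking walks positions 4-3-5-2-1, expanding outward from the peak — single-peaked.
Bloc 2 (peak Model V at position 5): ranking walks positions 5-4-3-2-1, expanding outward from the peak — single-peaked.
Bloc 3 (peak Bolt at position 4): ranking walks positions 4-5-3-2-1, expanding outward from the peak — single-peaked.
Bloc 4 (peak Drift at position 3): ranking walks positions 3-4-5-2-1, expanding outward from the peak — single-peaked.
Every ranking is single-peaked on this axis.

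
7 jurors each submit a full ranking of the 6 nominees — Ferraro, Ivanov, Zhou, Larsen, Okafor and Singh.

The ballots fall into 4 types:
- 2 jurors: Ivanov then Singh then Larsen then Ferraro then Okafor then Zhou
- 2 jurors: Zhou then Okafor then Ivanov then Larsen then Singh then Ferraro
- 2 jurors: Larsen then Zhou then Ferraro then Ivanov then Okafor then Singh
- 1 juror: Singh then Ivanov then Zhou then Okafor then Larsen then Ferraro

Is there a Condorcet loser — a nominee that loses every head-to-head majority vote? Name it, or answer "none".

Head-to-head results (7 jurors):
Ferraro–Ivanov: Ivanov 5–2.
Ferraro vs Zhou: 2 to 5, Zhou.
Ferraro–Larsen: Larsen 7–0.
Ferraro vs Okafor: Ferraro, 4–3.
Ferraro vs Singh: Singh, 5–2.
Ivanov vs Zhou: 3 to 4, Zhou.
Ivanov vs Larsen: Ivanov wins 5–2.
Ivanov vs Okafor: Ivanov, 5–2.
Ivanov vs Singh: Ivanov, 6–1.
Zhou vs Larsen: Larsen wins 4–3.
Zhou vs Okafor: Zhou wins 5–2.
Zhou vs Singh: Zhou is ranked higher on 2+2 = 4 ballots, Singh on 3. Zhou wins 4–3.
Larsen vs Okafor: Larsen wins 4–3.
Larsen vs Singh: Larsen is ranked higher on 2+2 = 4 ballots, Singh on 3. Larsen wins 4–3.
Okafor–Singh: Okafor 4–3.
Every nominee wins at least one matchup (Ferraro beats Okafor; Ivanov beats Ferraro; Zhou beats Ferraro; Larsen beats Ferraro; Okafor beats Singh; Singh beats Ferraro), so there is no Condorcet loser.

none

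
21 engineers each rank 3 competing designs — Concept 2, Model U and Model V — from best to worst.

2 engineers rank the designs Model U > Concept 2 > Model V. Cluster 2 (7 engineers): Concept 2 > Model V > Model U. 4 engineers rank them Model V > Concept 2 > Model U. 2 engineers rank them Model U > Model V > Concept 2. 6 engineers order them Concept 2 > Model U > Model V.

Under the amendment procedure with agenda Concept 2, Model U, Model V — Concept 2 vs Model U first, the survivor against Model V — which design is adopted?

Concept 2

Round 1: Concept 2 vs Model U — 17–4, Concept 2 advances.
Round 2: Concept 2 vs Model V — 15–6, Concept 2 advances.
Concept 2 survives the agenda.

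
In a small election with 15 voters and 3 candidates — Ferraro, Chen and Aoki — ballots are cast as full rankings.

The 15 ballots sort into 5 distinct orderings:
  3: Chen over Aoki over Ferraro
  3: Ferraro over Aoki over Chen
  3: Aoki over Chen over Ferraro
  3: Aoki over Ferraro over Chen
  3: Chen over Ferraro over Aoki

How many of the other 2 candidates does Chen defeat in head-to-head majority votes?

1

Chen against each rival (15 voters):
Chen vs Ferraro: Chen, 9–6.
Chen vs Aoki: Chen is ranked higher on 3+3 = 6 ballots, Aoki on 9. Aoki wins 9–6.
Chen beats Ferraro; loses to Aoki — 1 pairwise win.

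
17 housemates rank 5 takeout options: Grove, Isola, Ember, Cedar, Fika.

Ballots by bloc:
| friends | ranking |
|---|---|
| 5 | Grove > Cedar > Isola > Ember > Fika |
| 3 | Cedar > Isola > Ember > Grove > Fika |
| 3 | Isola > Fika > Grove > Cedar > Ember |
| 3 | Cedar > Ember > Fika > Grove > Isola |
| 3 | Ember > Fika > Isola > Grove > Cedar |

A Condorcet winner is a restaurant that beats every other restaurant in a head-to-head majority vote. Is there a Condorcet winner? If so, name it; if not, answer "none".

Head-to-head results (17 friends):
Grove vs Isola: Isola, 9–8.
Grove vs Ember: Ember, 9–8.
Grove–Cedar: Grove 11–6.
Grove vs Fika: Fika wins 9–8.
Isola vs Ember: Isola, 11–6.
Isola–Cedar: Cedar 11–6.
Isola–Fika: Isola 11–6.
Ember vs Cedar: Cedar, 14–3.
Ember vs Fika: Ember wins 14–3.
Cedar–Fika: Cedar 11–6.
Every restaurant loses at least once (Grove loses to Isola; Isola loses to Cedar; Ember loses to Isola; Cedar loses to Grove; Fika loses to Isola). The majority relation contains the cycle Grove beats Cedar beats Isola beats Grove, so there is no Condorcet winner.

none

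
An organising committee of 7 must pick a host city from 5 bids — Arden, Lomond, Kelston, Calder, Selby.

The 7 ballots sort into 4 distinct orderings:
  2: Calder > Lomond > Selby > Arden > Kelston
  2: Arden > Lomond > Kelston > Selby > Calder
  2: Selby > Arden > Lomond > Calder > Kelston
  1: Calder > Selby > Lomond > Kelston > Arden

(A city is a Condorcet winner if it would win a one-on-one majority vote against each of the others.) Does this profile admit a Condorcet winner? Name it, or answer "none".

Check each pair by majority over 7 ballots:
Arden vs Lomond: Arden preferred on 2+2 = 4 ballots; Arden wins 4–3.
Arden–Kelston: Arden 6–1.
Arden vs Calder: 4 to 3, Arden.
Arden vs Selby: Selby wins 5–2.
Lomond vs Kelston: Lomond, 7–0.
Lomond vs Calder: Lomond wins 4–3.
Lomond vs Selby: Lomond preferred on 2+2 = 4 ballots; Lomond wins 4–3.
Kelston vs Calder: 2 to 5, Calder.
Kelston vs Selby: 2 for Kelston, 5 for Selby — Selby by 5–2.
Calder vs Selby: 3 to 4, Selby.
Every city loses at least once (Arden loses to Selby; Lomond loses to Arden; Kelston loses to Arden; Calder loses to Arden; Selby loses to Lomond). The majority relation contains the cycle Arden → Lomond → Selby → Arden, so there is no Condorcet winner.

none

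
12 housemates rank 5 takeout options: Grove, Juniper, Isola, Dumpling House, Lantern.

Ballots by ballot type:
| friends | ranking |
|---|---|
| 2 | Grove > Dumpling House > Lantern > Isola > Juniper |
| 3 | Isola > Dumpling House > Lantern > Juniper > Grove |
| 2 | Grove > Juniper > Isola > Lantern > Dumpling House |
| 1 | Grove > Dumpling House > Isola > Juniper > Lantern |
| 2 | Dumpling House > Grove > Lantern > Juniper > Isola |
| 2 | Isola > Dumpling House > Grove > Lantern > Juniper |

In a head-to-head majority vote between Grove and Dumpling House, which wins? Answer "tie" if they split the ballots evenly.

Ballots ranking Grove above Dumpling House: 2 + 2 + 1 = 5.
Ballots ranking Dumpling House above Grove: 12 − 5 = 7.
Dumpling House wins the head-to-head 7–5.

Dumpling House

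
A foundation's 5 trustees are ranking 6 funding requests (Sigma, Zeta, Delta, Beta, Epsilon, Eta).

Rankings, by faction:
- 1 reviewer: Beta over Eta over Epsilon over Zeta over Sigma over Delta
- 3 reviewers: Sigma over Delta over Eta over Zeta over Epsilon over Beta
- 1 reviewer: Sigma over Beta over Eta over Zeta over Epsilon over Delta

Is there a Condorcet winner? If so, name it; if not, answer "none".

Sigma

Pairwise majorities:
Sigma vs Zeta: Sigma preferred on 3+1 = 4 ballots; Sigma wins 4–1.
Sigma vs Delta: Sigma preferred on 1+3+1 = 5 ballots; Sigma wins 5–0.
Sigma vs Beta: Sigma preferred on 3+1 = 4 ballots; Sigma wins 4–1.
Sigma vs Epsilon: 3+1 = 4 for Sigma, 1 for Epsilon — Sigma by 4–1.
Sigma vs Eta: 3+1 = 4 for Sigma, 1 for Eta — Sigma by 4–1.
Zeta vs Delta: 2 to 3, Delta.
Zeta vs Beta: 3 to 2, Zeta.
Zeta vs Epsilon: Zeta is ranked higher on 3+1 = 4 ballots, Epsilon on 1. Zeta wins 4–1.
Zeta vs Eta: Zeta is ranked higher on 0 ballots, Eta on 5. Eta wins 5–0.
Delta vs Beta: 3 for Delta, 2 for Beta — Delta by 3–2.
Delta vs Epsilon: Delta is ranked higher on 3 ballots, Epsilon on 2. Delta wins 3–2.
Delta vs Eta: 3 for Delta, 2 for Eta — Delta by 3–2.
Beta vs Epsilon: Beta is ranked higher on 1+1 = 2 ballots, Epsilon on 3. Epsilon wins 3–2.
Beta vs Eta: 1+1 = 2 for Beta, 3 for Eta — Eta by 3–2.
Epsilon vs Eta: 0 to 5, Eta.
Sigma defeats every rival head-to-head and is the Condorcet winner.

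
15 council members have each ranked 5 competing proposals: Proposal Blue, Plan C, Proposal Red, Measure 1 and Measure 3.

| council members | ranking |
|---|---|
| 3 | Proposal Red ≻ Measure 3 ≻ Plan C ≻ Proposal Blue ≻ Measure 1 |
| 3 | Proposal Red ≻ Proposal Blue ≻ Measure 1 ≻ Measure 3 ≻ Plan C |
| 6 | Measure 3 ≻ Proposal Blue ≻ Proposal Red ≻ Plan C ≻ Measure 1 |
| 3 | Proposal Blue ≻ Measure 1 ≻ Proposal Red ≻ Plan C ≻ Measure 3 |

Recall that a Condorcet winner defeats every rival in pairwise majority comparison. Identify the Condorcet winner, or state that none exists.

Check each pair by majority over 15 ballots:
Proposal Blue vs Plan C: Proposal Blue, 12–3.
Proposal Blue–Proposal Red: Proposal Blue 9–6.
Proposal Blue vs Measure 1: Proposal Blue, 15–0.
Proposal Blue vs Measure 3: Measure 3, 9–6.
Plan C vs Proposal Red: Proposal Red wins 15–0.
Plan C vs Measure 1: Plan C wins 9–6.
Plan C vs Measure 3: Measure 3, 12–3.
Proposal Red vs Measure 1: Proposal Red wins 12–3.
Proposal Red–Measure 3: Proposal Red 9–6.
Measure 1–Measure 3: Measure 3 9–6.
No option is unbeaten: Proposal Blue loses to Measure 3; Plan C loses to Proposal Blue; Proposal Red loses to Proposal Blue; Measure 1 loses to Proposal Blue; Measure 3 loses to Proposal Red. In particular Proposal Blue beats Proposal Red beats Measure 3 beats Proposal Blue is a majority cycle — no Condorcet winner exists.

none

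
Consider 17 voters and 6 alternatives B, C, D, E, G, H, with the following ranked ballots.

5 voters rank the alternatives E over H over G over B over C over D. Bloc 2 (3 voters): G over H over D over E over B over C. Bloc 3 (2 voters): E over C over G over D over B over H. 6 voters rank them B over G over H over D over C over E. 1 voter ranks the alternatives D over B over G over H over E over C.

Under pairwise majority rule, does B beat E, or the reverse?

E

Ballots ranking B above E: 6 + 1 = 7.
Ballots ranking E above B: 17 − 7 = 10.
E wins the head-to-head 10–7.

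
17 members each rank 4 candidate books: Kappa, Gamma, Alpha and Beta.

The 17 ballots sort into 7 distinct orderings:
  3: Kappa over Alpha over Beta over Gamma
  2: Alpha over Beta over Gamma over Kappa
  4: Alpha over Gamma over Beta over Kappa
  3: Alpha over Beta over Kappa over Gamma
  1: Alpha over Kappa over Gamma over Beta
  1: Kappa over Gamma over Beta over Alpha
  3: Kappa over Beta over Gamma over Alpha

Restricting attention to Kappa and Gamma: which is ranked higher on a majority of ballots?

Ballots ranking Kappa above Gamma: 3 + 3 + 1 + 1 + 3 = 11.
Ballots ranking Gamma above Kappa: 17 − 11 = 6.
Kappa wins the head-to-head 11–6.

Kappa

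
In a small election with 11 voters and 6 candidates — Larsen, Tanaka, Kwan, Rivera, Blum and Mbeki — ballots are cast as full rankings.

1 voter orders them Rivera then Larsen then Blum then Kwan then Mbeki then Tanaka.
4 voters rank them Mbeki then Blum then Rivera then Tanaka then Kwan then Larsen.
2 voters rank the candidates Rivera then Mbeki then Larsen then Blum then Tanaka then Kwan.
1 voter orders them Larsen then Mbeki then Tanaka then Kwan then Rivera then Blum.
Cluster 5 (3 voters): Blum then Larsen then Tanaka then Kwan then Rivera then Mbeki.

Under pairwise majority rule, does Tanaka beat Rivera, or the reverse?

Rivera

Ballots ranking Tanaka above Rivera: 1 + 3 = 4.
Ballots ranking Rivera above Tanaka: 11 − 4 = 7.
Rivera wins the head-to-head 7–4.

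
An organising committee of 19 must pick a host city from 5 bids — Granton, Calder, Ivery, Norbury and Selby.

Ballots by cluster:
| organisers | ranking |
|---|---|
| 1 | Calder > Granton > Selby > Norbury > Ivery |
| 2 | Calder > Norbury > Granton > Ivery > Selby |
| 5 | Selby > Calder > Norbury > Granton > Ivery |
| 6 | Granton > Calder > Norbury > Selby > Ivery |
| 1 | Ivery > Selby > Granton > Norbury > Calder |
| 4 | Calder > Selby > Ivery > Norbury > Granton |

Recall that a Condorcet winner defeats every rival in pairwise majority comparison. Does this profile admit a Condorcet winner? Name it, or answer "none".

Head-to-head results (19 organisers):
Granton vs Calder: 6+1 = 7 for Granton, 12 for Calder — Calder by 12–7.
Granton vs Ivery: 14 to 5, Granton.
Granton vs Norbury: 1+6+1 = 8 for Granton, 11 for Norbury — Norbury by 11–8.
Granton vs Selby: Granton preferred on 1+2+6 = 9 ballots; Selby wins 10–9.
Calder vs Ivery: Calder is ranked higher on 1+2+5+6+4 = 18 ballots, Ivery on 1. Calder wins 18–1.
Calder vs Norbury: 18 to 1, Calder.
Calder vs Selby: 1+2+6+4 = 13 for Calder, 6 for Selby — Calder by 13–6.
Ivery vs Norbury: Ivery preferred on 1+4 = 5 ballots; Norbury wins 14–5.
Ivery vs Selby: 3 to 16, Selby.
Norbury vs Selby: 2+6 = 8 for Norbury, 11 for Selby — Selby by 11–8.
Calder defeats every rival head-to-head and is the Condorcet winner.

Calder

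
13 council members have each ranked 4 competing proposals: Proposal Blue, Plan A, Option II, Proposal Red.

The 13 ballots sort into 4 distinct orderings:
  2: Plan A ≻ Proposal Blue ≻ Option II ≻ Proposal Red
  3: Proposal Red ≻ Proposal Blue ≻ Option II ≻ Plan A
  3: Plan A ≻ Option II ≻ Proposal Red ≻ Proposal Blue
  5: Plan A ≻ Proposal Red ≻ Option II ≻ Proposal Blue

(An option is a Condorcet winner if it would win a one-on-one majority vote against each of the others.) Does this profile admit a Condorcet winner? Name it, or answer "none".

Pairwise majorities:
Proposal Blue vs Plan A: Plan A wins 10–3.
Proposal Blue vs Option II: Option II wins 8–5.
Proposal Blue vs Proposal Red: Proposal Red wins 11–2.
Plan A vs Option II: Plan A, 10–3.
Plan A vs Proposal Red: Plan A, 10–3.
Option II–Proposal Red: Proposal Red 8–5.
Plan A beats each of Proposal Blue, Option II, Proposal Red — Plan A is the Condorcet winner.

Plan A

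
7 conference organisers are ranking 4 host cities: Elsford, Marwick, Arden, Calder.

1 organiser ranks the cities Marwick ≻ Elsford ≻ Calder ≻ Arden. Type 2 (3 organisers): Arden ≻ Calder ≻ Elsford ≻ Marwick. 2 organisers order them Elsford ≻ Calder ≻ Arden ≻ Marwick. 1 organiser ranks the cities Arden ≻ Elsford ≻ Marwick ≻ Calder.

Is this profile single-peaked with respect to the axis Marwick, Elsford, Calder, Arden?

Axis positions: Marwick=1, Elsford=2, Calder=3, Arden=4.
Type 1 (peak Marwick at position 1): ranking walks positions 1-2-3-4, expanding outward from the peak — single-peaked.
Type 2 (peak Arden at position 4): ranking walks positions 4-3-2-1, expanding outward from the peak — single-peaked.
Type 3 (peak Elsford at position 2): ranking walks positions 2-3-4-1, expanding outward from the peak — single-peaked.
Type 4: ranking walks positions 4-2-1-3; Elsford is ranked above Calder even though Calder lies between Elsford and the peak Arden on the axis — preferences dip and rise again. Not single-peaked.
Type 4 violates single-peakedness, so the profile is not single-peaked on this axis.

no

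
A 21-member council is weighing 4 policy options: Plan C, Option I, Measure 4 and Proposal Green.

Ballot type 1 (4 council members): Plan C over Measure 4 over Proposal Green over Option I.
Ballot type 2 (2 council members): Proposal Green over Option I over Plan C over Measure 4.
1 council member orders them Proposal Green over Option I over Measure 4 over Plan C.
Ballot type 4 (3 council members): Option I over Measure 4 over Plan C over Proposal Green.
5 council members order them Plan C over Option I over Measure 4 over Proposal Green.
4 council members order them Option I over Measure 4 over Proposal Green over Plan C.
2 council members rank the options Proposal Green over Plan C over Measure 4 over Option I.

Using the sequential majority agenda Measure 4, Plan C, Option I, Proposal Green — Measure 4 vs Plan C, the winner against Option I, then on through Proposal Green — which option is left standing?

Round 1: Measure 4 vs Plan C — 8–13, Plan C advances.
Round 2: Plan C vs Option I — 11–10, Plan C advances.
Round 3: Plan C vs Proposal Green — 12–9, Plan C advances.
The agenda winner is Plan C.

Plan C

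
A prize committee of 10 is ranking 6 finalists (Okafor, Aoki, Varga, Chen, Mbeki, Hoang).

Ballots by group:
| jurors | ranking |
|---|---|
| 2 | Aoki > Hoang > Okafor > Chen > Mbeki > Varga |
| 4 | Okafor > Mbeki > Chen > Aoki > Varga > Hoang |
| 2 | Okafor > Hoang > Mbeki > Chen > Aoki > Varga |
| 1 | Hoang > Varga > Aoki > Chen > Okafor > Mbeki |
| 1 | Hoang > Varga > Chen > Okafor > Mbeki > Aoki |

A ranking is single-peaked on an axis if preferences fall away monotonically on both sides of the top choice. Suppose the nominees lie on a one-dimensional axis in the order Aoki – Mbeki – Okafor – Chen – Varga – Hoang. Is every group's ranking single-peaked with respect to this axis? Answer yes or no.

Axis positions: Aoki=1, Mbeki=2, Okafor=3, Chen=4, Varga=5, Hoang=6.
Group 1: ranking walks positions 1-6-3-4-2-5; Hoang is ranked above Mbeki even though Mbeki lies between Hoang and the peak Aoki on the axis — preferences dip and rise again. Not single-peaked.
Group 2 (peak Okafor at position 3): ranking walks positions 3-2-4-1-5-6, expanding outward from the peak — single-peaked.
Group 3: ranking walks positions 3-6-2-4-1-5; Hoang is ranked above Chen even though Chen lies between Hoang and the peak Okafor on the axis — preferences dip and rise again. Not single-peaked.
Group 4: ranking walks positions 6-5-1-4-3-2; Aoki is ranked above Chen even though Chen lies between Aoki and the peak Hoang on the axis — preferences dip and rise again. Not single-peaked.
Group 5 (peak Hoang at position 6): ranking walks positions 6-5-4-3-2-1, expanding outward from the peak — single-peaked.
Group 1 violates single-peakedness, so the profile is not single-peaked on this axis.

no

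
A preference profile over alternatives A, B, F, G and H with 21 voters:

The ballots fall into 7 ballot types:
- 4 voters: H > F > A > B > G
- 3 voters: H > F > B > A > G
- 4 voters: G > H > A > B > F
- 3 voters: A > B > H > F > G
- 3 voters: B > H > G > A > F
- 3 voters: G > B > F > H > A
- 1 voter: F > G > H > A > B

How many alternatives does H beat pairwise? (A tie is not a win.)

H against each rival (21 voters):
H vs A: H preferred on 4+3+4+3+3+1 = 18 ballots; H wins 18–3.
H vs B: H preferred on 4+3+4+1 = 12 ballots; H wins 12–9.
H vs F: 17 to 4, H.
H–G: H 13–8.
H beats A, B, F, G — 4 pairwise wins.

4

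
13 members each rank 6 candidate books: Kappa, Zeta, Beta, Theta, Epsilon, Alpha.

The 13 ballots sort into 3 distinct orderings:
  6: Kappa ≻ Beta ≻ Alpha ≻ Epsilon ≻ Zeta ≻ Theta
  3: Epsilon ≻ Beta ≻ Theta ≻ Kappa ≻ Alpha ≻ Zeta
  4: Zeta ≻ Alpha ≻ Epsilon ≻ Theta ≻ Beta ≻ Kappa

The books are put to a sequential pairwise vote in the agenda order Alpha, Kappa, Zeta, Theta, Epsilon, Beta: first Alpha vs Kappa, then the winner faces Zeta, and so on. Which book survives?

Epsilon

Round 1: Alpha vs Kappa — 4–9, Kappa advances.
Round 2: Kappa vs Zeta — 9–4, Kappa advances.
Round 3: Kappa vs Theta — 6–7, Theta advances.
Round 4: Theta vs Epsilon — 0–13, Epsilon advances.
Round 5: Epsilon vs Beta — 7–6, Epsilon advances.
The agenda winner is Epsilon.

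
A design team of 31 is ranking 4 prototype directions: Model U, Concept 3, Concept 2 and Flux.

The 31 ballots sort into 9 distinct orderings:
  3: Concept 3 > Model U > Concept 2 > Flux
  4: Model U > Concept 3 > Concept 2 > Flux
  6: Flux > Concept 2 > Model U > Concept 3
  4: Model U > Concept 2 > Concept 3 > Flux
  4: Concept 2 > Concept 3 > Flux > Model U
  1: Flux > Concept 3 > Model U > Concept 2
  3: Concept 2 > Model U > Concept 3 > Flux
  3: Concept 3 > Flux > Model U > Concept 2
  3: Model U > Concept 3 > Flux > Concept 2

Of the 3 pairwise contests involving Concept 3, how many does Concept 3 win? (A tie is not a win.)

1

Concept 3 against each rival (31 engineers):
Concept 3 vs Model U: Concept 3 is ranked higher on 3+4+1+3 = 11 ballots, Model U on 20. Model U wins 20–11.
Concept 3 vs Concept 2: Concept 2 wins 17–14.
Concept 3 vs Flux: Concept 3, 24–7.
Concept 3 beats Flux; loses to Model U, Concept 2 — 1 pairwise win.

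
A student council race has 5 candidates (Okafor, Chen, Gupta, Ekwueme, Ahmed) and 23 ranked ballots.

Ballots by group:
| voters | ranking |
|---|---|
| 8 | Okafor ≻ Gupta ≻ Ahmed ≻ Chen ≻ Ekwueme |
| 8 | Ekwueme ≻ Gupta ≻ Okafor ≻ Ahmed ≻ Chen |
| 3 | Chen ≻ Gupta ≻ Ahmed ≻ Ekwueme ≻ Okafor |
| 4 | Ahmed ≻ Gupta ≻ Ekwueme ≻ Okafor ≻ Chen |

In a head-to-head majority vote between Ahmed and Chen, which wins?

Ballots ranking Ahmed above Chen: 8 + 8 + 4 = 20.
Ballots ranking Chen above Ahmed: 23 − 20 = 3.
Ahmed wins the head-to-head 20–3.

Ahmed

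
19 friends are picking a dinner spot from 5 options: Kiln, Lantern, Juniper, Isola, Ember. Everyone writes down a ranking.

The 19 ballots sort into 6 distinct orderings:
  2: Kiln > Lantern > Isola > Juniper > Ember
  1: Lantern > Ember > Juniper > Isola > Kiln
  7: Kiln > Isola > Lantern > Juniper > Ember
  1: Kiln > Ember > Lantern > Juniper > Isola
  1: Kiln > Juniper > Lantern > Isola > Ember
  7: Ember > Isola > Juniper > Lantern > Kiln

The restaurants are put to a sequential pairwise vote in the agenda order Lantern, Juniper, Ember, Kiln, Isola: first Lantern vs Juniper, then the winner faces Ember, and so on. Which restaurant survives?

Round 1: Lantern vs Juniper — 11–8, Lantern advances.
Round 2: Lantern vs Ember — 11–8, Lantern advances.
Round 3: Lantern vs Kiln — 8–11, Kiln advances.
Round 4: Kiln vs Isola — 11–8, Kiln advances.
The agenda winner is Kiln.

Kiln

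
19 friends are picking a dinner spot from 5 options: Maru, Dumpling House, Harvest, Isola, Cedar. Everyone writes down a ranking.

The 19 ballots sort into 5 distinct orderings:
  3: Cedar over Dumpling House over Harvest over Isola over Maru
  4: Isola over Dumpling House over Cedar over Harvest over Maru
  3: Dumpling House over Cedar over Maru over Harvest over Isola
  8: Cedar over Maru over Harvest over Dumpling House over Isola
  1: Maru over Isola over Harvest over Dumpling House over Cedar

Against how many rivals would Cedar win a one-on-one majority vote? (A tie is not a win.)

Cedar against each rival (19 friends):
Cedar vs Maru: 3+4+3+8 = 18 for Cedar, 1 for Maru — Cedar by 18–1.
Cedar vs Dumpling House: Cedar, 11–8.
Cedar vs Harvest: Cedar preferred on 3+4+3+8 = 18 ballots; Cedar wins 18–1.
Cedar vs Isola: Cedar wins 14–5.
Cedar beats Maru, Dumpling House, Harvest, Isola — 4 pairwise wins.

4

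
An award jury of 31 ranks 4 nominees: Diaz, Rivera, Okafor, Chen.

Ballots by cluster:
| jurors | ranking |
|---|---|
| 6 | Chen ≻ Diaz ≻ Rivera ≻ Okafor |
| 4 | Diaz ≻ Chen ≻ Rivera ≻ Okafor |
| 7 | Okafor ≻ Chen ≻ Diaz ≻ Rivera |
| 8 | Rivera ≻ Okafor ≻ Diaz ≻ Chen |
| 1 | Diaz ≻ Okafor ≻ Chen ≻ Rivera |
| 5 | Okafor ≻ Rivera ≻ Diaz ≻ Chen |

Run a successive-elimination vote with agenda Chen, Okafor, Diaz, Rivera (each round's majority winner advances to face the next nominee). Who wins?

Rivera

Round 1: Chen vs Okafor — 10–21, Okafor advances.
Round 2: Okafor vs Diaz — 20–11, Okafor advances.
Round 3: Okafor vs Rivera — 13–18, Rivera advances.
Rivera survives the agenda.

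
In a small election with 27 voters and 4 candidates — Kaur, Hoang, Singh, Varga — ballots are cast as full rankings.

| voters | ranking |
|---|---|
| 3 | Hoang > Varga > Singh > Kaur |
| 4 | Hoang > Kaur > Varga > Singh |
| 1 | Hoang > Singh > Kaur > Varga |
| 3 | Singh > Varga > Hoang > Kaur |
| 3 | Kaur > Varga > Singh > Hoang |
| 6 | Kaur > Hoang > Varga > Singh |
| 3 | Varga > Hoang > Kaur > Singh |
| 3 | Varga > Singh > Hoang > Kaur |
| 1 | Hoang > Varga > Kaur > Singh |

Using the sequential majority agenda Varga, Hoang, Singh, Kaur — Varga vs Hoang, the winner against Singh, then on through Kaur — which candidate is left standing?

Hoang

Round 1: Varga vs Hoang — 12–15, Hoang advances.
Round 2: Hoang vs Singh — 18–9, Hoang advances.
Round 3: Hoang vs Kaur — 18–9, Hoang advances.
Hoang survives the agenda.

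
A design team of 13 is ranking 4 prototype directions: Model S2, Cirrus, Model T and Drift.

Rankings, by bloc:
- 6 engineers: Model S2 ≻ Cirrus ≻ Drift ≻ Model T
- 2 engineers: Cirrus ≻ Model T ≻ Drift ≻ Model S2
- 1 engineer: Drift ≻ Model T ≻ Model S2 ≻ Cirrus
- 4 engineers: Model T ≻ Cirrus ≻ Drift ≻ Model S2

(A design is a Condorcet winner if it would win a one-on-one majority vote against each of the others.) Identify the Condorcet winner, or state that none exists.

none

Pairwise majorities:
Model S2 vs Cirrus: Model S2 is ranked higher on 6+1 = 7 ballots, Cirrus on 6. Model S2 wins 7–6.
Model S2 vs Model T: Model T, 7–6.
Model S2 vs Drift: 6 to 7, Drift.
Cirrus vs Model T: Cirrus, 8–5.
Cirrus vs Drift: Cirrus is ranked higher on 6+2+4 = 12 ballots, Drift on 1. Cirrus wins 12–1.
Model T–Drift: Drift 7–6.
No design is unbeaten: Model S2 loses to Model T; Cirrus loses to Model S2; Model T loses to Cirrus; Drift loses to Cirrus. In particular Model S2 > Cirrus > Model T > Model S2 is a majority cycle — no Condorcet winner exists.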